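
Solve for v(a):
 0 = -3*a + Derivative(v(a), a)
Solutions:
 v(a) = C1 + 3*a^2/2


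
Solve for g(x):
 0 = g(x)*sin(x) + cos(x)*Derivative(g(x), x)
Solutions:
 g(x) = C1*cos(x)


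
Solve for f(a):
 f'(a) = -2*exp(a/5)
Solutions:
 f(a) = C1 - 10*exp(a/5)


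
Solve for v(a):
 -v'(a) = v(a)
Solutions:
 v(a) = C1*exp(-a)


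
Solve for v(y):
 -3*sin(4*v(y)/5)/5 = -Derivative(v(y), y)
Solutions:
 -3*y/5 + 5*log(cos(4*v(y)/5) - 1)/8 - 5*log(cos(4*v(y)/5) + 1)/8 = C1


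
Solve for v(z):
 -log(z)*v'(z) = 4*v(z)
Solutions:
 v(z) = C1*exp(-4*li(z))


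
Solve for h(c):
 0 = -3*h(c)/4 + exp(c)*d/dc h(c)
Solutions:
 h(c) = C1*exp(-3*exp(-c)/4)


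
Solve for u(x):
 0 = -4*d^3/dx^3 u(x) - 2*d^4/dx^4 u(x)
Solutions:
 u(x) = C1 + C2*x + C3*x^2 + C4*exp(-2*x)


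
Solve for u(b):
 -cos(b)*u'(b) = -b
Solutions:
 u(b) = C1 + Integral(b/cos(b), b)


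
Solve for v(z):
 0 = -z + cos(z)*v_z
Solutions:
 v(z) = C1 + Integral(z/cos(z), z)


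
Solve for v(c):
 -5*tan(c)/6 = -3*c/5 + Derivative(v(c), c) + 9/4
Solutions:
 v(c) = C1 + 3*c^2/10 - 9*c/4 + 5*log(cos(c))/6


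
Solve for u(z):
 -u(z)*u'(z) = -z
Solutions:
 u(z) = -sqrt(C1 + z^2)
 u(z) = sqrt(C1 + z^2)


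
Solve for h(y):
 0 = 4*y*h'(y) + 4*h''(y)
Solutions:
 h(y) = C1 + C2*erf(sqrt(2)*y/2)


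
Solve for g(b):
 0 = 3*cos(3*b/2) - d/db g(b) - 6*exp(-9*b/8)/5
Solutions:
 g(b) = C1 + 2*sin(3*b/2) + 16*exp(-9*b/8)/15


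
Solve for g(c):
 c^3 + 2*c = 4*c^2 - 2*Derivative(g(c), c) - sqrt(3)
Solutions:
 g(c) = C1 - c^4/8 + 2*c^3/3 - c^2/2 - sqrt(3)*c/2


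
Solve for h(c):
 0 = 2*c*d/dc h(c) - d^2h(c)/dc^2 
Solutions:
 h(c) = C1 + C2*erfi(c)


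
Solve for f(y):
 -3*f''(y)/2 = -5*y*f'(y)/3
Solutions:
 f(y) = C1 + C2*erfi(sqrt(5)*y/3)


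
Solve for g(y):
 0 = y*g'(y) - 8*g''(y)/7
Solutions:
 g(y) = C1 + C2*erfi(sqrt(7)*y/4)


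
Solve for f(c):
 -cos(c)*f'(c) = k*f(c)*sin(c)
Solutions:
 f(c) = C1*exp(k*log(cos(c)))


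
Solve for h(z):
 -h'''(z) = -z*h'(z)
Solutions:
 h(z) = C1 + Integral(C2*airyai(z) + C3*airybi(z), z)


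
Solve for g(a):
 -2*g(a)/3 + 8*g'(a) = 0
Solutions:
 g(a) = C1*exp(a/12)


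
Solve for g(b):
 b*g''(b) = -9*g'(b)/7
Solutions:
 g(b) = C1 + C2/b^(2/7)


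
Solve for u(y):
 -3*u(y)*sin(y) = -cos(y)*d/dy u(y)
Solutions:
 u(y) = C1/cos(y)^3


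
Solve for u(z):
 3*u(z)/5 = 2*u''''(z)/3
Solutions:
 u(z) = C1*exp(-10^(3/4)*sqrt(3)*z/10) + C2*exp(10^(3/4)*sqrt(3)*z/10) + C3*sin(10^(3/4)*sqrt(3)*z/10) + C4*cos(10^(3/4)*sqrt(3)*z/10)


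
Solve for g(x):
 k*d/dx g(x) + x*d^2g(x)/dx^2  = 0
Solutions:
 g(x) = C1 + x^(1 - re(k))*(C2*sin(log(x)*Abs(im(k))) + C3*cos(log(x)*im(k)))


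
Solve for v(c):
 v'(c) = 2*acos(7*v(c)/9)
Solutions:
 Integral(1/acos(7*_y/9), (_y, v(c))) = C1 + 2*c


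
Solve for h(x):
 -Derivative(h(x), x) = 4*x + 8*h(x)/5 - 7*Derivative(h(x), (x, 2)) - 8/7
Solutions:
 h(x) = C1*exp(x*(5 - sqrt(1145))/70) + C2*exp(x*(5 + sqrt(1145))/70) - 5*x/2 + 255/112


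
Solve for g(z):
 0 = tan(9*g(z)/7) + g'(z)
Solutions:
 g(z) = -7*asin(C1*exp(-9*z/7))/9 + 7*pi/9
 g(z) = 7*asin(C1*exp(-9*z/7))/9


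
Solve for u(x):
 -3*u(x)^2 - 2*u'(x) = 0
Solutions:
 u(x) = 2/(C1 + 3*x)


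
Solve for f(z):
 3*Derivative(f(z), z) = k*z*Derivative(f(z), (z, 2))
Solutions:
 f(z) = C1 + z^(((re(k) + 3)*re(k) + im(k)^2)/(re(k)^2 + im(k)^2))*(C2*sin(3*log(z)*Abs(im(k))/(re(k)^2 + im(k)^2)) + C3*cos(3*log(z)*im(k)/(re(k)^2 + im(k)^2)))


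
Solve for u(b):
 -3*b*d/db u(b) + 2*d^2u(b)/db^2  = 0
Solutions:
 u(b) = C1 + C2*erfi(sqrt(3)*b/2)


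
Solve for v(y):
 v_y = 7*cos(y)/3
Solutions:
 v(y) = C1 + 7*sin(y)/3


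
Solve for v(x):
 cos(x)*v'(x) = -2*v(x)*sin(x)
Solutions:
 v(x) = C1*cos(x)^2


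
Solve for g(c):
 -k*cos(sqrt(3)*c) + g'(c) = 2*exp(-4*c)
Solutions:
 g(c) = C1 + sqrt(3)*k*sin(sqrt(3)*c)/3 - exp(-4*c)/2


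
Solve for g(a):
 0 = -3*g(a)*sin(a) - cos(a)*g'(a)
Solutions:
 g(a) = C1*cos(a)^3


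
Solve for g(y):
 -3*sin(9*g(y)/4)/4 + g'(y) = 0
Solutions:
 -3*y/4 + 2*log(cos(9*g(y)/4) - 1)/9 - 2*log(cos(9*g(y)/4) + 1)/9 = C1


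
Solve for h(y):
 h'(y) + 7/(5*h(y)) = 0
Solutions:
 h(y) = -sqrt(C1 - 70*y)/5
 h(y) = sqrt(C1 - 70*y)/5


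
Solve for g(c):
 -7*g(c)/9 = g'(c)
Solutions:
 g(c) = C1*exp(-7*c/9)


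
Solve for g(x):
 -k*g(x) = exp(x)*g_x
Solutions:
 g(x) = C1*exp(k*exp(-x))


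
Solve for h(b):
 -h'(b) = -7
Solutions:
 h(b) = C1 + 7*b


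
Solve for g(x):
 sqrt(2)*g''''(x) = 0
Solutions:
 g(x) = C1 + C2*x + C3*x^2 + C4*x^3


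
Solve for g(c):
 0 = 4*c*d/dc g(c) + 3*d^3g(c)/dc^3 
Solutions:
 g(c) = C1 + Integral(C2*airyai(-6^(2/3)*c/3) + C3*airybi(-6^(2/3)*c/3), c)


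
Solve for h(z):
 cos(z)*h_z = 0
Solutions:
 h(z) = C1


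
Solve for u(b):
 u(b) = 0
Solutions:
 u(b) = 0


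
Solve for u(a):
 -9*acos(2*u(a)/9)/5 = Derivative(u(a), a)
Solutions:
 Integral(1/acos(2*_y/9), (_y, u(a))) = C1 - 9*a/5


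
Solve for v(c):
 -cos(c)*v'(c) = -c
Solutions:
 v(c) = C1 + Integral(c/cos(c), c)


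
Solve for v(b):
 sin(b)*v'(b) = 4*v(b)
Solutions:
 v(b) = C1*(cos(b)^2 - 2*cos(b) + 1)/(cos(b)^2 + 2*cos(b) + 1)


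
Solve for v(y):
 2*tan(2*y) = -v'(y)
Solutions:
 v(y) = C1 + log(cos(2*y))


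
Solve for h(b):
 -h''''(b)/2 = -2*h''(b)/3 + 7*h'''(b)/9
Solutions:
 h(b) = C1 + C2*b + C3*exp(b*(-7 + sqrt(157))/9) + C4*exp(-b*(7 + sqrt(157))/9)


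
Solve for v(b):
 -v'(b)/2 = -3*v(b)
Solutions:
 v(b) = C1*exp(6*b)


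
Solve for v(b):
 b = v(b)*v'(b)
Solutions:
 v(b) = -sqrt(C1 + b^2)
 v(b) = sqrt(C1 + b^2)


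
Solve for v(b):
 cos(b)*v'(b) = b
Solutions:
 v(b) = C1 + Integral(b/cos(b), b)


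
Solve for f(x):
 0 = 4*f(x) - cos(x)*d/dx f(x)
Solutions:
 f(x) = C1*(sin(x)^2 + 2*sin(x) + 1)/(sin(x)^2 - 2*sin(x) + 1)


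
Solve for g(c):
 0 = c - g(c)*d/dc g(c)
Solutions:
 g(c) = -sqrt(C1 + c^2)
 g(c) = sqrt(C1 + c^2)


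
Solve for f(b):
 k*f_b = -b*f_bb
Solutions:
 f(b) = C1 + b^(1 - re(k))*(C2*sin(log(b)*Abs(im(k))) + C3*cos(log(b)*im(k)))


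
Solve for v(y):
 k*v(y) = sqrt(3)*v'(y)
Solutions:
 v(y) = C1*exp(sqrt(3)*k*y/3)


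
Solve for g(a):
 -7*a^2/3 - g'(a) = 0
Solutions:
 g(a) = C1 - 7*a^3/9


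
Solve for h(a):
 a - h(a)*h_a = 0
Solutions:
 h(a) = -sqrt(C1 + a^2)
 h(a) = sqrt(C1 + a^2)


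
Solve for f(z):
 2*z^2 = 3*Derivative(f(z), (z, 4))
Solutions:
 f(z) = C1 + C2*z + C3*z^2 + C4*z^3 + z^6/540


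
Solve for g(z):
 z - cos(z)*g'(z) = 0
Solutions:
 g(z) = C1 + Integral(z/cos(z), z)


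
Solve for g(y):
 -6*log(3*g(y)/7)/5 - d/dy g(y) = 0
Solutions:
 5*Integral(1/(log(_y) - log(7) + log(3)), (_y, g(y)))/6 = C1 - y


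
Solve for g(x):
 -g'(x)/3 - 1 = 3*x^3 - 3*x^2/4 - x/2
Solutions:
 g(x) = C1 - 9*x^4/4 + 3*x^3/4 + 3*x^2/4 - 3*x


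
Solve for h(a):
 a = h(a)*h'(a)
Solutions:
 h(a) = -sqrt(C1 + a^2)
 h(a) = sqrt(C1 + a^2)


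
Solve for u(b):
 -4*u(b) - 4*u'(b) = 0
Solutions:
 u(b) = C1*exp(-b)


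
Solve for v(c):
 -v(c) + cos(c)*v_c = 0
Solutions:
 v(c) = C1*sqrt(sin(c) + 1)/sqrt(sin(c) - 1)


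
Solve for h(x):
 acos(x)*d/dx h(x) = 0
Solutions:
 h(x) = C1


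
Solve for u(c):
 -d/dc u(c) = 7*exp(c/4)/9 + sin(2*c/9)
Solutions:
 u(c) = C1 - 28*exp(c/4)/9 + 9*cos(2*c/9)/2


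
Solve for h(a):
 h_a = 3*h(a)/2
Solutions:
 h(a) = C1*exp(3*a/2)


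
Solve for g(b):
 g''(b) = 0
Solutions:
 g(b) = C1 + C2*b


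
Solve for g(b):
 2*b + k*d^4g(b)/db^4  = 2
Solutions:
 g(b) = C1 + C2*b + C3*b^2 + C4*b^3 - b^5/(60*k) + b^4/(12*k)


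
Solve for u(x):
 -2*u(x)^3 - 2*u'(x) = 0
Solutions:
 u(x) = -sqrt(2)*sqrt(-1/(C1 - x))/2
 u(x) = sqrt(2)*sqrt(-1/(C1 - x))/2


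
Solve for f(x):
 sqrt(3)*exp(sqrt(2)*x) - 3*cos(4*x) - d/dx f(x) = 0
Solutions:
 f(x) = C1 + sqrt(6)*exp(sqrt(2)*x)/2 - 3*sin(4*x)/4


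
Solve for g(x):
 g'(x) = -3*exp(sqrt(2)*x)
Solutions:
 g(x) = C1 - 3*sqrt(2)*exp(sqrt(2)*x)/2


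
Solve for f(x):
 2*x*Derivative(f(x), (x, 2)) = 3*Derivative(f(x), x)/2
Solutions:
 f(x) = C1 + C2*x^(7/4)


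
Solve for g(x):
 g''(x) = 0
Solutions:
 g(x) = C1 + C2*x


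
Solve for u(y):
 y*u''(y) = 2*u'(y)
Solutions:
 u(y) = C1 + C2*y^3


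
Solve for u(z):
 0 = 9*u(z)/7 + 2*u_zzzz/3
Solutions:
 u(z) = (C1*sin(2^(1/4)*21^(3/4)*z/14) + C2*cos(2^(1/4)*21^(3/4)*z/14))*exp(-2^(1/4)*21^(3/4)*z/14) + (C3*sin(2^(1/4)*21^(3/4)*z/14) + C4*cos(2^(1/4)*21^(3/4)*z/14))*exp(2^(1/4)*21^(3/4)*z/14)


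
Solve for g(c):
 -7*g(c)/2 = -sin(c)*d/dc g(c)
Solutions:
 g(c) = C1*(cos(c) - 1)^(7/4)/(cos(c) + 1)^(7/4)


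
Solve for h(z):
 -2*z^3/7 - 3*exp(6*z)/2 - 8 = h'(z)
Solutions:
 h(z) = C1 - z^4/14 - 8*z - exp(6*z)/4


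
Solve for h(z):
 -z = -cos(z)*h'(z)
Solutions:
 h(z) = C1 + Integral(z/cos(z), z)


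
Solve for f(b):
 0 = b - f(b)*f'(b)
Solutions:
 f(b) = -sqrt(C1 + b^2)
 f(b) = sqrt(C1 + b^2)


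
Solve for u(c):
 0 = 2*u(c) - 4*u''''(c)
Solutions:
 u(c) = C1*exp(-2^(3/4)*c/2) + C2*exp(2^(3/4)*c/2) + C3*sin(2^(3/4)*c/2) + C4*cos(2^(3/4)*c/2)


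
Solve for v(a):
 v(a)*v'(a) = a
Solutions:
 v(a) = -sqrt(C1 + a^2)
 v(a) = sqrt(C1 + a^2)


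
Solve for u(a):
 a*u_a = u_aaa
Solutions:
 u(a) = C1 + Integral(C2*airyai(a) + C3*airybi(a), a)


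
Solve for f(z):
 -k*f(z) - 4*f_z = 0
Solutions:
 f(z) = C1*exp(-k*z/4)


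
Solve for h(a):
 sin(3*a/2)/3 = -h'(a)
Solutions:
 h(a) = C1 + 2*cos(3*a/2)/9


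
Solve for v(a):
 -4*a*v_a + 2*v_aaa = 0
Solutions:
 v(a) = C1 + Integral(C2*airyai(2^(1/3)*a) + C3*airybi(2^(1/3)*a), a)


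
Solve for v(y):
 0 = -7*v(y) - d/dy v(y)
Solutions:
 v(y) = C1*exp(-7*y)


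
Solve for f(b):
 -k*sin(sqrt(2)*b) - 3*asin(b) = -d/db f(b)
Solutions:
 f(b) = C1 + 3*b*asin(b) - sqrt(2)*k*cos(sqrt(2)*b)/2 + 3*sqrt(1 - b^2)


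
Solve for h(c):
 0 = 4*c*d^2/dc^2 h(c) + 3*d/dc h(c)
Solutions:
 h(c) = C1 + C2*c^(1/4)


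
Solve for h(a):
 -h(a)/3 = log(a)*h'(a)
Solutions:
 h(a) = C1*exp(-li(a)/3)


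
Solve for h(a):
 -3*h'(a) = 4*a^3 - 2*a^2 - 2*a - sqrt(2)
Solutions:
 h(a) = C1 - a^4/3 + 2*a^3/9 + a^2/3 + sqrt(2)*a/3


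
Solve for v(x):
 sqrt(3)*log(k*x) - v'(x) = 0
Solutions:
 v(x) = C1 + sqrt(3)*x*log(k*x) - sqrt(3)*x


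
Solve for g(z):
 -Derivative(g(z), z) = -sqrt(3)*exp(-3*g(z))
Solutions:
 g(z) = log(C1 + 3*sqrt(3)*z)/3
 g(z) = log((-3^(1/3) - 3^(5/6)*I)*(C1 + sqrt(3)*z)^(1/3)/2)
 g(z) = log((-3^(1/3) + 3^(5/6)*I)*(C1 + sqrt(3)*z)^(1/3)/2)


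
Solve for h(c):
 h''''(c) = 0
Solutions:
 h(c) = C1 + C2*c + C3*c^2 + C4*c^3


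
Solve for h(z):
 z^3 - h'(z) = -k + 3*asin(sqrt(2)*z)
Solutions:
 h(z) = C1 + k*z + z^4/4 - 3*z*asin(sqrt(2)*z) - 3*sqrt(2)*sqrt(1 - 2*z^2)/2


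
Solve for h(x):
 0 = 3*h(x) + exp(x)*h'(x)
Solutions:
 h(x) = C1*exp(3*exp(-x))


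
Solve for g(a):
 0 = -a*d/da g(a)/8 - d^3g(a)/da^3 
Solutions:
 g(a) = C1 + Integral(C2*airyai(-a/2) + C3*airybi(-a/2), a)


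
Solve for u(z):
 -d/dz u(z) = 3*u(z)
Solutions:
 u(z) = C1*exp(-3*z)


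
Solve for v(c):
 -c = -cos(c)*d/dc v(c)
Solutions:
 v(c) = C1 + Integral(c/cos(c), c)


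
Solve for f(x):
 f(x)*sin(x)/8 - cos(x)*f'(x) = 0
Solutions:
 f(x) = C1/cos(x)^(1/8)


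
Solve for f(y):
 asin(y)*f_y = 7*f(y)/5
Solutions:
 f(y) = C1*exp(7*Integral(1/asin(y), y)/5)


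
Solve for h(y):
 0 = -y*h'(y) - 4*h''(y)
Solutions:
 h(y) = C1 + C2*erf(sqrt(2)*y/4)


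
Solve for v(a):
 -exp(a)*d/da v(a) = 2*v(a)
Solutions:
 v(a) = C1*exp(2*exp(-a))


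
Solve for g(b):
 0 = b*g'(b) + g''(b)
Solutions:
 g(b) = C1 + C2*erf(sqrt(2)*b/2)


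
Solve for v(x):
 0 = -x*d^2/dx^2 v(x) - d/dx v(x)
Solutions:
 v(x) = C1 + C2*log(x)


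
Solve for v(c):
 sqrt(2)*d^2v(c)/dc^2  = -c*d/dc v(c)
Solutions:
 v(c) = C1 + C2*erf(2^(1/4)*c/2)


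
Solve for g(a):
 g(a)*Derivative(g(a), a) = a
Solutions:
 g(a) = -sqrt(C1 + a^2)
 g(a) = sqrt(C1 + a^2)


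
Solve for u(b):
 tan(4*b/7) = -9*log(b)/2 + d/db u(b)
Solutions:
 u(b) = C1 + 9*b*log(b)/2 - 9*b/2 - 7*log(cos(4*b/7))/4


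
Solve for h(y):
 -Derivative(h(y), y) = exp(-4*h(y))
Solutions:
 h(y) = log(-I*(C1 - 4*y)^(1/4))
 h(y) = log(I*(C1 - 4*y)^(1/4))
 h(y) = log(-(C1 - 4*y)^(1/4))
 h(y) = log(C1 - 4*y)/4


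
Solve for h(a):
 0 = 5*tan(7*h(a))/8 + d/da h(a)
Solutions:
 h(a) = -asin(C1*exp(-35*a/8))/7 + pi/7
 h(a) = asin(C1*exp(-35*a/8))/7


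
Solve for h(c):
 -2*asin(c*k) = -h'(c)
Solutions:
 h(c) = C1 + 2*Piecewise((c*asin(c*k) + sqrt(-c^2*k^2 + 1)/k, Ne(k, 0)), (0, True))


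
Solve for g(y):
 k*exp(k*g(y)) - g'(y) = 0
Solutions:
 g(y) = Piecewise((log(-1/(C1*k + k^2*y))/k, Ne(k, 0)), (nan, True))
 g(y) = Piecewise((C1 + k*y, Eq(k, 0)), (nan, True))


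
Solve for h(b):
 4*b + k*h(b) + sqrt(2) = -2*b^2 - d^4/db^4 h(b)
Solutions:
 h(b) = C1*exp(-b*(-k)^(1/4)) + C2*exp(b*(-k)^(1/4)) + C3*exp(-I*b*(-k)^(1/4)) + C4*exp(I*b*(-k)^(1/4)) - 2*b^2/k - 4*b/k - sqrt(2)/k


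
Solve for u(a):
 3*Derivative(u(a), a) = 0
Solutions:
 u(a) = C1


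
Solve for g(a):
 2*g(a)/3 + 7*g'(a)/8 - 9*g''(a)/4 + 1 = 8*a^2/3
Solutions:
 g(a) = C1*exp(a*(7 - sqrt(433))/36) + C2*exp(a*(7 + sqrt(433))/36) + 4*a^2 - 21*a/2 + 1257/32


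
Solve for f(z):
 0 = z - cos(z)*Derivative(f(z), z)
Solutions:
 f(z) = C1 + Integral(z/cos(z), z)


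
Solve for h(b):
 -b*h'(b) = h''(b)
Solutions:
 h(b) = C1 + C2*erf(sqrt(2)*b/2)


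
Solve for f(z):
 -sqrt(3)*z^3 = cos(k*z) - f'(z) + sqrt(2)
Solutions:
 f(z) = C1 + sqrt(3)*z^4/4 + sqrt(2)*z + sin(k*z)/k


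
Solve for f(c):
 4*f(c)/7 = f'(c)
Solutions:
 f(c) = C1*exp(4*c/7)


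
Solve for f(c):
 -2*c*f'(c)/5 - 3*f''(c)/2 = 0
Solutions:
 f(c) = C1 + C2*erf(sqrt(30)*c/15)


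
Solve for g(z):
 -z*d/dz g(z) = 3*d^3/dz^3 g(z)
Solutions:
 g(z) = C1 + Integral(C2*airyai(-3^(2/3)*z/3) + C3*airybi(-3^(2/3)*z/3), z)


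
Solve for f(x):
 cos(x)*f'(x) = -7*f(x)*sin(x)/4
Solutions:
 f(x) = C1*cos(x)^(7/4)


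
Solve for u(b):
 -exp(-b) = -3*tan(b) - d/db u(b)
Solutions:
 u(b) = C1 - 3*log(tan(b)^2 + 1)/2 - exp(-b)


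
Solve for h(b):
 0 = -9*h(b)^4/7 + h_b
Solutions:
 h(b) = 7^(1/3)*(-1/(C1 + 27*b))^(1/3)
 h(b) = 7^(1/3)*(-1/(C1 + 9*b))^(1/3)*(-3^(2/3) - 3*3^(1/6)*I)/6
 h(b) = 7^(1/3)*(-1/(C1 + 9*b))^(1/3)*(-3^(2/3) + 3*3^(1/6)*I)/6


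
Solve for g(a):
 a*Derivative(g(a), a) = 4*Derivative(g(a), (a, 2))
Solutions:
 g(a) = C1 + C2*erfi(sqrt(2)*a/4)


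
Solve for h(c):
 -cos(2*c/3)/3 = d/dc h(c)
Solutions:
 h(c) = C1 - sin(2*c/3)/2


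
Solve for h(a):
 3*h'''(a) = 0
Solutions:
 h(a) = C1 + C2*a + C3*a^2


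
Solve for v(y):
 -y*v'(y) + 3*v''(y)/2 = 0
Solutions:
 v(y) = C1 + C2*erfi(sqrt(3)*y/3)


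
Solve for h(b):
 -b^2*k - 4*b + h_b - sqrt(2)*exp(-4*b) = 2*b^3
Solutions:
 h(b) = C1 + b^4/2 + b^3*k/3 + 2*b^2 - sqrt(2)*exp(-4*b)/4


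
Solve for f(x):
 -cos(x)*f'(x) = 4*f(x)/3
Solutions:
 f(x) = C1*(sin(x) - 1)^(2/3)/(sin(x) + 1)^(2/3)


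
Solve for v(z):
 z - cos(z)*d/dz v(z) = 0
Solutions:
 v(z) = C1 + Integral(z/cos(z), z)


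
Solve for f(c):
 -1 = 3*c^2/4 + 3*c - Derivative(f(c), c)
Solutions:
 f(c) = C1 + c^3/4 + 3*c^2/2 + c


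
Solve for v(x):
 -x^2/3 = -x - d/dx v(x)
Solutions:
 v(x) = C1 + x^3/9 - x^2/2


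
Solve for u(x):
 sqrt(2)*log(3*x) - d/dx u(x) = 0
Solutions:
 u(x) = C1 + sqrt(2)*x*log(x) - sqrt(2)*x + sqrt(2)*x*log(3)


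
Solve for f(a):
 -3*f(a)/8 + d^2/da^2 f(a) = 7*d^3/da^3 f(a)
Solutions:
 f(a) = C1*exp(a*(8*2^(1/3)/(63*sqrt(3937) + 3953)^(1/3) + 8 + 2^(2/3)*(63*sqrt(3937) + 3953)^(1/3))/168)*sin(2^(1/3)*sqrt(3)*a*(-2^(1/3)*(63*sqrt(3937) + 3953)^(1/3) + 8/(63*sqrt(3937) + 3953)^(1/3))/168) + C2*exp(a*(8*2^(1/3)/(63*sqrt(3937) + 3953)^(1/3) + 8 + 2^(2/3)*(63*sqrt(3937) + 3953)^(1/3))/168)*cos(2^(1/3)*sqrt(3)*a*(-2^(1/3)*(63*sqrt(3937) + 3953)^(1/3) + 8/(63*sqrt(3937) + 3953)^(1/3))/168) + C3*exp(a*(-2^(2/3)*(63*sqrt(3937) + 3953)^(1/3) - 8*2^(1/3)/(63*sqrt(3937) + 3953)^(1/3) + 4)/84)


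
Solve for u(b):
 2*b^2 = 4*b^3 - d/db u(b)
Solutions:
 u(b) = C1 + b^4 - 2*b^3/3


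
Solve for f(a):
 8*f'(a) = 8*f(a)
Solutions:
 f(a) = C1*exp(a)


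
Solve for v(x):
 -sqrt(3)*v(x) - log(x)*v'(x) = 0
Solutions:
 v(x) = C1*exp(-sqrt(3)*li(x))


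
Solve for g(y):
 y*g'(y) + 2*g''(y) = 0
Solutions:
 g(y) = C1 + C2*erf(y/2)


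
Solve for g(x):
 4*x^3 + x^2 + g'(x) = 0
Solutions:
 g(x) = C1 - x^4 - x^3/3


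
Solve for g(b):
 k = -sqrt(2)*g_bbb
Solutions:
 g(b) = C1 + C2*b + C3*b^2 - sqrt(2)*b^3*k/12


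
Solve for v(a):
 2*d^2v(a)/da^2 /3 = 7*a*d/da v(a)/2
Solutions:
 v(a) = C1 + C2*erfi(sqrt(42)*a/4)


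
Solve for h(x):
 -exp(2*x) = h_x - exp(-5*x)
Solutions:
 h(x) = C1 - exp(2*x)/2 - exp(-5*x)/5


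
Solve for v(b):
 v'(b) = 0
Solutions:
 v(b) = C1


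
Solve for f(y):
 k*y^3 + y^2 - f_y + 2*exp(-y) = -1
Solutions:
 f(y) = C1 + k*y^4/4 + y^3/3 + y - 2*exp(-y)


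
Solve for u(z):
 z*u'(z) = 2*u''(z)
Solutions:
 u(z) = C1 + C2*erfi(z/2)


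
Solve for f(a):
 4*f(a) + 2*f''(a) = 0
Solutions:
 f(a) = C1*sin(sqrt(2)*a) + C2*cos(sqrt(2)*a)


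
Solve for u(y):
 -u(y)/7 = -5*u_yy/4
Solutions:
 u(y) = C1*exp(-2*sqrt(35)*y/35) + C2*exp(2*sqrt(35)*y/35)


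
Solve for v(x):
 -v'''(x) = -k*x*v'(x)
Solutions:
 v(x) = C1 + Integral(C2*airyai(k^(1/3)*x) + C3*airybi(k^(1/3)*x), x)


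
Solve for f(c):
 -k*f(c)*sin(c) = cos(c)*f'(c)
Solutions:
 f(c) = C1*exp(k*log(cos(c)))


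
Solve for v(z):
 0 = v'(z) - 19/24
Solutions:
 v(z) = C1 + 19*z/24


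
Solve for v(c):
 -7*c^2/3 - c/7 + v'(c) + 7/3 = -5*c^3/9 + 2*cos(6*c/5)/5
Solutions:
 v(c) = C1 - 5*c^4/36 + 7*c^3/9 + c^2/14 - 7*c/3 + sin(6*c/5)/3


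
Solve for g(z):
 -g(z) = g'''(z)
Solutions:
 g(z) = C3*exp(-z) + (C1*sin(sqrt(3)*z/2) + C2*cos(sqrt(3)*z/2))*exp(z/2)


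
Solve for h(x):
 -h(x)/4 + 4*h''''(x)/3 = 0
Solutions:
 h(x) = C1*exp(-3^(1/4)*x/2) + C2*exp(3^(1/4)*x/2) + C3*sin(3^(1/4)*x/2) + C4*cos(3^(1/4)*x/2)


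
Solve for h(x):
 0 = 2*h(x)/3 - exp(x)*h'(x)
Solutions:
 h(x) = C1*exp(-2*exp(-x)/3)


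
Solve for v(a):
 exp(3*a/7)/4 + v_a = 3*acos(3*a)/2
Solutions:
 v(a) = C1 + 3*a*acos(3*a)/2 - sqrt(1 - 9*a^2)/2 - 7*exp(3*a/7)/12


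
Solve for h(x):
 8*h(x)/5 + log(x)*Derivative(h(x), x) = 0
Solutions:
 h(x) = C1*exp(-8*li(x)/5)


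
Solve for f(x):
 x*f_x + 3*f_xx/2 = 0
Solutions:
 f(x) = C1 + C2*erf(sqrt(3)*x/3)


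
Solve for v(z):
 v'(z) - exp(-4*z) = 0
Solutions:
 v(z) = C1 - exp(-4*z)/4


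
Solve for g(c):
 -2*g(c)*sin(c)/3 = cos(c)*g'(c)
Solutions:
 g(c) = C1*cos(c)^(2/3)


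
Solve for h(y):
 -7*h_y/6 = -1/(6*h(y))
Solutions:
 h(y) = -sqrt(C1 + 14*y)/7
 h(y) = sqrt(C1 + 14*y)/7


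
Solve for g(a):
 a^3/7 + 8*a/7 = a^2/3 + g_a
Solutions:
 g(a) = C1 + a^4/28 - a^3/9 + 4*a^2/7


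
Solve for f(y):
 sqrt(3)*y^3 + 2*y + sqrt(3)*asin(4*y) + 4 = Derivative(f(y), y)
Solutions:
 f(y) = C1 + sqrt(3)*y^4/4 + y^2 + 4*y + sqrt(3)*(y*asin(4*y) + sqrt(1 - 16*y^2)/4)


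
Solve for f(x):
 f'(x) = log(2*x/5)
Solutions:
 f(x) = C1 + x*log(x) - x + x*log(2/5)


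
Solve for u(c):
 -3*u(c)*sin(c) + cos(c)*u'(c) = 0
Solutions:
 u(c) = C1/cos(c)^3


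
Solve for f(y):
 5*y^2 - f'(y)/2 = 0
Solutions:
 f(y) = C1 + 10*y^3/3


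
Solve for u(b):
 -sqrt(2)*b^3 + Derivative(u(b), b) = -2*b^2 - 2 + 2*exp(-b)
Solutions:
 u(b) = C1 + sqrt(2)*b^4/4 - 2*b^3/3 - 2*b - 2*exp(-b)


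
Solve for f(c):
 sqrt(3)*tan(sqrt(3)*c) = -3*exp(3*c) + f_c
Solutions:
 f(c) = C1 + exp(3*c) - log(cos(sqrt(3)*c))


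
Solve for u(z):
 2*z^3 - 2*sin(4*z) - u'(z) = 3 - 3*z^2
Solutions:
 u(z) = C1 + z^4/2 + z^3 - 3*z + cos(4*z)/2


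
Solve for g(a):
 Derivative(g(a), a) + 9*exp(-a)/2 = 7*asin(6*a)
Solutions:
 g(a) = C1 + 7*a*asin(6*a) + 7*sqrt(1 - 36*a^2)/6 + 9*exp(-a)/2


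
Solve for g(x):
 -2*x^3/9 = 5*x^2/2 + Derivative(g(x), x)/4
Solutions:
 g(x) = C1 - 2*x^4/9 - 10*x^3/3


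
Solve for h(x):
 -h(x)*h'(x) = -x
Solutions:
 h(x) = -sqrt(C1 + x^2)
 h(x) = sqrt(C1 + x^2)


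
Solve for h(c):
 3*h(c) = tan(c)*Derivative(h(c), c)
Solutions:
 h(c) = C1*sin(c)^3


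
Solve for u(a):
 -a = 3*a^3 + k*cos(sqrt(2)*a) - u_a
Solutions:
 u(a) = C1 + 3*a^4/4 + a^2/2 + sqrt(2)*k*sin(sqrt(2)*a)/2


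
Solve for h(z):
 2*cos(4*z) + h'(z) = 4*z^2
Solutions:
 h(z) = C1 + 4*z^3/3 - sin(4*z)/2


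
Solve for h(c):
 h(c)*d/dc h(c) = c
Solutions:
 h(c) = -sqrt(C1 + c^2)
 h(c) = sqrt(C1 + c^2)


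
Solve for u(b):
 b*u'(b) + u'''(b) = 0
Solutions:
 u(b) = C1 + Integral(C2*airyai(-b) + C3*airybi(-b), b)


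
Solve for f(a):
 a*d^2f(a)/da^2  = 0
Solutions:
 f(a) = C1 + C2*a


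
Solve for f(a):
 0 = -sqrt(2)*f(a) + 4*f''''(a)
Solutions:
 f(a) = C1*exp(-2^(5/8)*a/2) + C2*exp(2^(5/8)*a/2) + C3*sin(2^(5/8)*a/2) + C4*cos(2^(5/8)*a/2)


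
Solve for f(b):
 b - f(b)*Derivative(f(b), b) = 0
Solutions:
 f(b) = -sqrt(C1 + b^2)
 f(b) = sqrt(C1 + b^2)


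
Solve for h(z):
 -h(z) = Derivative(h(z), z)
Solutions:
 h(z) = C1*exp(-z)


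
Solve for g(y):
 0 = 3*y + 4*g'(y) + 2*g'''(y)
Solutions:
 g(y) = C1 + C2*sin(sqrt(2)*y) + C3*cos(sqrt(2)*y) - 3*y^2/8


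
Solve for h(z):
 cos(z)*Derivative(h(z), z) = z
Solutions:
 h(z) = C1 + Integral(z/cos(z), z)


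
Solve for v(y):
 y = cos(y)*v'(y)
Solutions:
 v(y) = C1 + Integral(y/cos(y), y)


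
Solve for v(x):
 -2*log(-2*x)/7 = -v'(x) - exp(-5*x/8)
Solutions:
 v(x) = C1 + 2*x*log(-x)/7 + 2*x*(-1 + log(2))/7 + 8*exp(-5*x/8)/5


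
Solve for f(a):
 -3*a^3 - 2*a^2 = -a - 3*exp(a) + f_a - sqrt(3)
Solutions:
 f(a) = C1 - 3*a^4/4 - 2*a^3/3 + a^2/2 + sqrt(3)*a + 3*exp(a)


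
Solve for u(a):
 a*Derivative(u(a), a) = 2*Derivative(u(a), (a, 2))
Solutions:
 u(a) = C1 + C2*erfi(a/2)


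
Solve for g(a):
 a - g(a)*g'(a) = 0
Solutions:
 g(a) = -sqrt(C1 + a^2)
 g(a) = sqrt(C1 + a^2)


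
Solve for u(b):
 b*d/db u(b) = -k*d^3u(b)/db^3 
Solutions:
 u(b) = C1 + Integral(C2*airyai(b*(-1/k)^(1/3)) + C3*airybi(b*(-1/k)^(1/3)), b)


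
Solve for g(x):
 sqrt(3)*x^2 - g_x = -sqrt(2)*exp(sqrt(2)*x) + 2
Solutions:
 g(x) = C1 + sqrt(3)*x^3/3 - 2*x + exp(sqrt(2)*x)


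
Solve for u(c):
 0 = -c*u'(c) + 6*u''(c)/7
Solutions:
 u(c) = C1 + C2*erfi(sqrt(21)*c/6)


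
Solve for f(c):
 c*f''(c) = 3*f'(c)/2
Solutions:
 f(c) = C1 + C2*c^(5/2)


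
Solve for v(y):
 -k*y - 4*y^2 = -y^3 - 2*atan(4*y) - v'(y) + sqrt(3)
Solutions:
 v(y) = C1 + k*y^2/2 - y^4/4 + 4*y^3/3 - 2*y*atan(4*y) + sqrt(3)*y + log(16*y^2 + 1)/4


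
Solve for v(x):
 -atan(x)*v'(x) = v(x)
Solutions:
 v(x) = C1*exp(-Integral(1/atan(x), x))


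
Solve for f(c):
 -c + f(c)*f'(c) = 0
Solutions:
 f(c) = -sqrt(C1 + c^2)
 f(c) = sqrt(C1 + c^2)


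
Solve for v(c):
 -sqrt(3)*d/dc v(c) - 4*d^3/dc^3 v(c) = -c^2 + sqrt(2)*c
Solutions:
 v(c) = C1 + C2*sin(3^(1/4)*c/2) + C3*cos(3^(1/4)*c/2) + sqrt(3)*c^3/9 - sqrt(6)*c^2/6 - 8*c/3


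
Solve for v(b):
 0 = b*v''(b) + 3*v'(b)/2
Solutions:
 v(b) = C1 + C2/sqrt(b)


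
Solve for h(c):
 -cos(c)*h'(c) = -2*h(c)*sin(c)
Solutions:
 h(c) = C1/cos(c)^2


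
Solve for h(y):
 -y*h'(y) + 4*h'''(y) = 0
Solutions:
 h(y) = C1 + Integral(C2*airyai(2^(1/3)*y/2) + C3*airybi(2^(1/3)*y/2), y)


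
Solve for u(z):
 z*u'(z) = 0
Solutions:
 u(z) = C1


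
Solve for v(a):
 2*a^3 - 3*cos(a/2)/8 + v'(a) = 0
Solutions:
 v(a) = C1 - a^4/2 + 3*sin(a/2)/4


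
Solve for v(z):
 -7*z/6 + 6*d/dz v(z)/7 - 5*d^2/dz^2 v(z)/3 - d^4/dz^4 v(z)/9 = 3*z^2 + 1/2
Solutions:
 v(z) = C1 + C2*exp(7^(1/3)*z*(-7^(1/3)*(27 + sqrt(6854))^(1/3) + 35/(27 + sqrt(6854))^(1/3))/14)*sin(sqrt(3)*7^(1/3)*z*(35/(27 + sqrt(6854))^(1/3) + 7^(1/3)*(27 + sqrt(6854))^(1/3))/14) + C3*exp(7^(1/3)*z*(-7^(1/3)*(27 + sqrt(6854))^(1/3) + 35/(27 + sqrt(6854))^(1/3))/14)*cos(sqrt(3)*7^(1/3)*z*(35/(27 + sqrt(6854))^(1/3) + 7^(1/3)*(27 + sqrt(6854))^(1/3))/14) + C4*exp(7^(1/3)*z*(-5/(27 + sqrt(6854))^(1/3) + 7^(1/3)*(27 + sqrt(6854))^(1/3)/7)) + 7*z^3/6 + 539*z^2/72 + 19243*z/648


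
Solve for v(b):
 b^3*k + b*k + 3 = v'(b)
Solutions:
 v(b) = C1 + b^4*k/4 + b^2*k/2 + 3*b


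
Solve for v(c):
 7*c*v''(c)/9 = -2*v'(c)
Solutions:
 v(c) = C1 + C2/c^(11/7)


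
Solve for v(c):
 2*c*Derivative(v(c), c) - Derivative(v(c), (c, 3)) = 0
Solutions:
 v(c) = C1 + Integral(C2*airyai(2^(1/3)*c) + C3*airybi(2^(1/3)*c), c)


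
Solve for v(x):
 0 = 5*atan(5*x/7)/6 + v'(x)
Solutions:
 v(x) = C1 - 5*x*atan(5*x/7)/6 + 7*log(25*x^2 + 49)/12


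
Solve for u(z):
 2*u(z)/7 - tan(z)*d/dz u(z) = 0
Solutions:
 u(z) = C1*sin(z)^(2/7)


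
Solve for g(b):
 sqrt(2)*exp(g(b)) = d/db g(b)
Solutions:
 g(b) = log(-1/(C1 + sqrt(2)*b))


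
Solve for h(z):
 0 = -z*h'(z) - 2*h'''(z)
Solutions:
 h(z) = C1 + Integral(C2*airyai(-2^(2/3)*z/2) + C3*airybi(-2^(2/3)*z/2), z)


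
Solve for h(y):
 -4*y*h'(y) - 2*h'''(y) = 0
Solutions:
 h(y) = C1 + Integral(C2*airyai(-2^(1/3)*y) + C3*airybi(-2^(1/3)*y), y)


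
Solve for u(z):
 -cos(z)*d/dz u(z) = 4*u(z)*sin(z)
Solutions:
 u(z) = C1*cos(z)^4


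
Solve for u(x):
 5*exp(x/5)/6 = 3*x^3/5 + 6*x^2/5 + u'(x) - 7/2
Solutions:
 u(x) = C1 - 3*x^4/20 - 2*x^3/5 + 7*x/2 + 25*exp(x/5)/6


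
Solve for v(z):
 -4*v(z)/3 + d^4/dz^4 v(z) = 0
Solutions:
 v(z) = C1*exp(-sqrt(2)*3^(3/4)*z/3) + C2*exp(sqrt(2)*3^(3/4)*z/3) + C3*sin(sqrt(2)*3^(3/4)*z/3) + C4*cos(sqrt(2)*3^(3/4)*z/3)


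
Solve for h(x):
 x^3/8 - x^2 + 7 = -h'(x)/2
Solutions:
 h(x) = C1 - x^4/16 + 2*x^3/3 - 14*x


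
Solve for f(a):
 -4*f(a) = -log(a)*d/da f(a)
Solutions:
 f(a) = C1*exp(4*li(a))


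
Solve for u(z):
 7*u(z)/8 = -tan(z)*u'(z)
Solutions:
 u(z) = C1/sin(z)^(7/8)


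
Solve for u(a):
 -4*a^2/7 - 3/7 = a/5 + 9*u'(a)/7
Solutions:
 u(a) = C1 - 4*a^3/27 - 7*a^2/90 - a/3


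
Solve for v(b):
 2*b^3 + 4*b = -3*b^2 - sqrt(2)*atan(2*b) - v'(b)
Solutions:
 v(b) = C1 - b^4/2 - b^3 - 2*b^2 - sqrt(2)*(b*atan(2*b) - log(4*b^2 + 1)/4)


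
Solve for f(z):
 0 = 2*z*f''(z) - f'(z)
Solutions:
 f(z) = C1 + C2*z^(3/2)


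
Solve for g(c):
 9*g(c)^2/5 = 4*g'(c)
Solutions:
 g(c) = -20/(C1 + 9*c)


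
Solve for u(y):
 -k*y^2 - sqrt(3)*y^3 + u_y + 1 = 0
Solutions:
 u(y) = C1 + k*y^3/3 + sqrt(3)*y^4/4 - y


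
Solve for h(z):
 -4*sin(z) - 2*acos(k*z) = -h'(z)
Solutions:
 h(z) = C1 + 2*Piecewise((z*acos(k*z) - sqrt(-k^2*z^2 + 1)/k, Ne(k, 0)), (pi*z/2, True)) - 4*cos(z)


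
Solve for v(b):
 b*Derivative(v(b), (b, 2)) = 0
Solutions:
 v(b) = C1 + C2*b


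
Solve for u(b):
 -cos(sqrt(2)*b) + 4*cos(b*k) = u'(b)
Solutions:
 u(b) = C1 - sqrt(2)*sin(sqrt(2)*b)/2 + 4*sin(b*k)/k


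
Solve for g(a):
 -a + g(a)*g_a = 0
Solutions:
 g(a) = -sqrt(C1 + a^2)
 g(a) = sqrt(C1 + a^2)


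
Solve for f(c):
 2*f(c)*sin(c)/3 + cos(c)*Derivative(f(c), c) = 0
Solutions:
 f(c) = C1*cos(c)^(2/3)


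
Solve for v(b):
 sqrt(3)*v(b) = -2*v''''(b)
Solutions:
 v(b) = (C1*sin(2^(1/4)*3^(1/8)*b/2) + C2*cos(2^(1/4)*3^(1/8)*b/2))*exp(-2^(1/4)*3^(1/8)*b/2) + (C3*sin(2^(1/4)*3^(1/8)*b/2) + C4*cos(2^(1/4)*3^(1/8)*b/2))*exp(2^(1/4)*3^(1/8)*b/2)


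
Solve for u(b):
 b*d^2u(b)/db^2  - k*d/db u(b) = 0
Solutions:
 u(b) = C1 + b^(re(k) + 1)*(C2*sin(log(b)*Abs(im(k))) + C3*cos(log(b)*im(k)))


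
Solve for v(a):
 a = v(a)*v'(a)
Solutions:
 v(a) = -sqrt(C1 + a^2)
 v(a) = sqrt(C1 + a^2)


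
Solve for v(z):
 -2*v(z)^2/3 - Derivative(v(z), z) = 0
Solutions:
 v(z) = 3/(C1 + 2*z)


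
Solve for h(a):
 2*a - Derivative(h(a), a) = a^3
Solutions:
 h(a) = C1 - a^4/4 + a^2


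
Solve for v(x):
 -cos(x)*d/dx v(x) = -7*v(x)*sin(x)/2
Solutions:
 v(x) = C1/cos(x)^(7/2)


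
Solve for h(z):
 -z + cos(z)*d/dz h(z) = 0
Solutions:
 h(z) = C1 + Integral(z/cos(z), z)


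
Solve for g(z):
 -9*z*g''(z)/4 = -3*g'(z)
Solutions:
 g(z) = C1 + C2*z^(7/3)


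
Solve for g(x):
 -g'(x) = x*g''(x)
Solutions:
 g(x) = C1 + C2*log(x)


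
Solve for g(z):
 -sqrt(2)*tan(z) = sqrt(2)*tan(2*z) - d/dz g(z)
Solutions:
 g(z) = C1 - sqrt(2)*log(cos(z)) - sqrt(2)*log(cos(2*z))/2


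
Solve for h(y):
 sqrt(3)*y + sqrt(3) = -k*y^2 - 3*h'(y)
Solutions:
 h(y) = C1 - k*y^3/9 - sqrt(3)*y^2/6 - sqrt(3)*y/3


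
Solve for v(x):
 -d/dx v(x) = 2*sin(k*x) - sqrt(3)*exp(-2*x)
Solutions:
 v(x) = C1 - sqrt(3)*exp(-2*x)/2 + 2*cos(k*x)/k


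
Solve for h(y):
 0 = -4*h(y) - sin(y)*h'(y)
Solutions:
 h(y) = C1*(cos(y)^2 + 2*cos(y) + 1)/(cos(y)^2 - 2*cos(y) + 1)


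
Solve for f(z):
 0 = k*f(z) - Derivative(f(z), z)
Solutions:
 f(z) = C1*exp(k*z)


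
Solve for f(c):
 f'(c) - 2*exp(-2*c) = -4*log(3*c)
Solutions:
 f(c) = C1 - 4*c*log(c) + 4*c*(1 - log(3)) - exp(-2*c)


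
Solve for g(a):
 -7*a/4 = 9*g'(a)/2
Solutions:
 g(a) = C1 - 7*a^2/36


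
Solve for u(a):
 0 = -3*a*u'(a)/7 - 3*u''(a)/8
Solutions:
 u(a) = C1 + C2*erf(2*sqrt(7)*a/7)


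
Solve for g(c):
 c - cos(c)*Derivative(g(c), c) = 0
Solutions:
 g(c) = C1 + Integral(c/cos(c), c)


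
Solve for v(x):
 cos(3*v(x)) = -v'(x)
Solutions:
 v(x) = -asin((C1 + exp(6*x))/(C1 - exp(6*x)))/3 + pi/3
 v(x) = asin((C1 + exp(6*x))/(C1 - exp(6*x)))/3


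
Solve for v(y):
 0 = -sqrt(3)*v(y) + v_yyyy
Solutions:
 v(y) = C1*exp(-3^(1/8)*y) + C2*exp(3^(1/8)*y) + C3*sin(3^(1/8)*y) + C4*cos(3^(1/8)*y)


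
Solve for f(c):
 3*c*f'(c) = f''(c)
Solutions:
 f(c) = C1 + C2*erfi(sqrt(6)*c/2)


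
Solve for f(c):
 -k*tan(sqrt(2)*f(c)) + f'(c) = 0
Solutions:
 f(c) = sqrt(2)*(pi - asin(C1*exp(sqrt(2)*c*k)))/2
 f(c) = sqrt(2)*asin(C1*exp(sqrt(2)*c*k))/2


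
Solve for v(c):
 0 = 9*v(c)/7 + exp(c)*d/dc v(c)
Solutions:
 v(c) = C1*exp(9*exp(-c)/7)


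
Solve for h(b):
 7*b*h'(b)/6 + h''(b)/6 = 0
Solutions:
 h(b) = C1 + C2*erf(sqrt(14)*b/2)


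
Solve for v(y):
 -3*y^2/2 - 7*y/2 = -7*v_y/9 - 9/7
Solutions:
 v(y) = C1 + 9*y^3/14 + 9*y^2/4 - 81*y/49


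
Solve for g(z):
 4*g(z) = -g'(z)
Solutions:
 g(z) = C1*exp(-4*z)


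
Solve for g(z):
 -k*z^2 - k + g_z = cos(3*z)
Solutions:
 g(z) = C1 + k*z^3/3 + k*z + sin(3*z)/3


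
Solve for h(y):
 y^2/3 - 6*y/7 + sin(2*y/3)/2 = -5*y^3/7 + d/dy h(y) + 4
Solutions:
 h(y) = C1 + 5*y^4/28 + y^3/9 - 3*y^2/7 - 4*y - 3*cos(2*y/3)/4


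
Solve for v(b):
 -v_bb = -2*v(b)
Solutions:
 v(b) = C1*exp(-sqrt(2)*b) + C2*exp(sqrt(2)*b)


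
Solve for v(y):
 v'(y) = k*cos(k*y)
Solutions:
 v(y) = C1 + sin(k*y)


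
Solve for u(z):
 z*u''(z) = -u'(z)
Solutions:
 u(z) = C1 + C2*log(z)


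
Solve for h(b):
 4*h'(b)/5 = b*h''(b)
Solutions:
 h(b) = C1 + C2*b^(9/5)


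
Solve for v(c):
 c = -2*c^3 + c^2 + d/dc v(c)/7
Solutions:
 v(c) = C1 + 7*c^4/2 - 7*c^3/3 + 7*c^2/2


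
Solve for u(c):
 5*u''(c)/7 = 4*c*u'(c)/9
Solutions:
 u(c) = C1 + C2*erfi(sqrt(70)*c/15)


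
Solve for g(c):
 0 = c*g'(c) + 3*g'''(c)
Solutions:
 g(c) = C1 + Integral(C2*airyai(-3^(2/3)*c/3) + C3*airybi(-3^(2/3)*c/3), c)


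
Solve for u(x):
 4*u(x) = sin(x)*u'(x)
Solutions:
 u(x) = C1*(cos(x)^2 - 2*cos(x) + 1)/(cos(x)^2 + 2*cos(x) + 1)


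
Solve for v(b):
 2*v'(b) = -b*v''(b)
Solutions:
 v(b) = C1 + C2/b


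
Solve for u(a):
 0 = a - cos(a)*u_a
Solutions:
 u(a) = C1 + Integral(a/cos(a), a)


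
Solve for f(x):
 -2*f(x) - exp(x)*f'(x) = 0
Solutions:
 f(x) = C1*exp(2*exp(-x))


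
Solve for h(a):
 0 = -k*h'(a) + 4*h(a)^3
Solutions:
 h(a) = -sqrt(2)*sqrt(-k/(C1*k + 4*a))/2
 h(a) = sqrt(2)*sqrt(-k/(C1*k + 4*a))/2


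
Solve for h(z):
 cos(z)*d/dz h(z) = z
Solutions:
 h(z) = C1 + Integral(z/cos(z), z)


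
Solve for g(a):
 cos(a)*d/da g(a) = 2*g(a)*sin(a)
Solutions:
 g(a) = C1/cos(a)^2


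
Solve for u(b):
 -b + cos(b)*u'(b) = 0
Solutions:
 u(b) = C1 + Integral(b/cos(b), b)


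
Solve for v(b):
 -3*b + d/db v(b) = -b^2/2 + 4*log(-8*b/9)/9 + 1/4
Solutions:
 v(b) = C1 - b^3/6 + 3*b^2/2 + 4*b*log(-b)/9 + b*(-32*log(3) - 7 + 48*log(2))/36


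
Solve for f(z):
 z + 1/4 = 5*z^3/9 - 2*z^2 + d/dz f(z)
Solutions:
 f(z) = C1 - 5*z^4/36 + 2*z^3/3 + z^2/2 + z/4


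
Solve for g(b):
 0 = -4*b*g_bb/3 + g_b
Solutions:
 g(b) = C1 + C2*b^(7/4)


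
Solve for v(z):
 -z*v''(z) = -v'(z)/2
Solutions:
 v(z) = C1 + C2*z^(3/2)


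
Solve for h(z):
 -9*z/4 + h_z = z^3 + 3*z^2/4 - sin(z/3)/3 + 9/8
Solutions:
 h(z) = C1 + z^4/4 + z^3/4 + 9*z^2/8 + 9*z/8 + cos(z/3)


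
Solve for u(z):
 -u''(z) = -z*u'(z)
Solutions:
 u(z) = C1 + C2*erfi(sqrt(2)*z/2)


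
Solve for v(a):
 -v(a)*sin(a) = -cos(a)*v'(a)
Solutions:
 v(a) = C1/cos(a)


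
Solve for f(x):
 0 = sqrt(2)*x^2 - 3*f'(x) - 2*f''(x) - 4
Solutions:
 f(x) = C1 + C2*exp(-3*x/2) + sqrt(2)*x^3/9 - 2*sqrt(2)*x^2/9 - 4*x/3 + 8*sqrt(2)*x/27


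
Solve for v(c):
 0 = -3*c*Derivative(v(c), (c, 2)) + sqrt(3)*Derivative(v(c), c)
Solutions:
 v(c) = C1 + C2*c^(sqrt(3)/3 + 1)


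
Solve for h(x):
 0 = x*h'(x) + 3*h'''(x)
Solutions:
 h(x) = C1 + Integral(C2*airyai(-3^(2/3)*x/3) + C3*airybi(-3^(2/3)*x/3), x)


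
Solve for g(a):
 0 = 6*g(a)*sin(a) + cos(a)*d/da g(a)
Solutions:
 g(a) = C1*cos(a)^6


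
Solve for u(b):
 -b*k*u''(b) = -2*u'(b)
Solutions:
 u(b) = C1 + b^(((re(k) + 2)*re(k) + im(k)^2)/(re(k)^2 + im(k)^2))*(C2*sin(2*log(b)*Abs(im(k))/(re(k)^2 + im(k)^2)) + C3*cos(2*log(b)*im(k)/(re(k)^2 + im(k)^2)))


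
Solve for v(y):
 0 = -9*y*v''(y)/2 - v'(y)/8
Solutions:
 v(y) = C1 + C2*y^(35/36)


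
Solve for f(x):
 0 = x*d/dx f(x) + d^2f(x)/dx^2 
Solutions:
 f(x) = C1 + C2*erf(sqrt(2)*x/2)


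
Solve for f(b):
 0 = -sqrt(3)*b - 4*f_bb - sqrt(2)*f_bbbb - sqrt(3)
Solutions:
 f(b) = C1 + C2*b + C3*sin(2^(3/4)*b) + C4*cos(2^(3/4)*b) - sqrt(3)*b^3/24 - sqrt(3)*b^2/8


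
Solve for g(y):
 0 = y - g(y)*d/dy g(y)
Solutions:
 g(y) = -sqrt(C1 + y^2)
 g(y) = sqrt(C1 + y^2)


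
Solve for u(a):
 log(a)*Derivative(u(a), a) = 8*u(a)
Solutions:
 u(a) = C1*exp(8*li(a))


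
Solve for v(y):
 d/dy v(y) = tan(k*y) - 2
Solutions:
 v(y) = C1 - 2*y + Piecewise((-log(cos(k*y))/k, Ne(k, 0)), (0, True))


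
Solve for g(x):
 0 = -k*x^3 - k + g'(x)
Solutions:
 g(x) = C1 + k*x^4/4 + k*x


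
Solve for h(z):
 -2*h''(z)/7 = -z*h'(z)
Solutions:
 h(z) = C1 + C2*erfi(sqrt(7)*z/2)


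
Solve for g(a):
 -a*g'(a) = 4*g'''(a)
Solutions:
 g(a) = C1 + Integral(C2*airyai(-2^(1/3)*a/2) + C3*airybi(-2^(1/3)*a/2), a)


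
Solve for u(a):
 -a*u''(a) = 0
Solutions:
 u(a) = C1 + C2*a


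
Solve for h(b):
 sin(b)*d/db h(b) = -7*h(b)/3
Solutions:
 h(b) = C1*(cos(b) + 1)^(7/6)/(cos(b) - 1)^(7/6)


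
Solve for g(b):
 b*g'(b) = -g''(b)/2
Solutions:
 g(b) = C1 + C2*erf(b)


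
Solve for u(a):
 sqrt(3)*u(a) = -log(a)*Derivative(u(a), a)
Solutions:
 u(a) = C1*exp(-sqrt(3)*li(a))


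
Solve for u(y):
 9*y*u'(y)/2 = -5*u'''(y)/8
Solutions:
 u(y) = C1 + Integral(C2*airyai(-30^(2/3)*y/5) + C3*airybi(-30^(2/3)*y/5), y)


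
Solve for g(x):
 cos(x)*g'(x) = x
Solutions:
 g(x) = C1 + Integral(x/cos(x), x)


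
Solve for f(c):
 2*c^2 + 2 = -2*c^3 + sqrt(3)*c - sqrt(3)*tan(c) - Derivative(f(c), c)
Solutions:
 f(c) = C1 - c^4/2 - 2*c^3/3 + sqrt(3)*c^2/2 - 2*c + sqrt(3)*log(cos(c))


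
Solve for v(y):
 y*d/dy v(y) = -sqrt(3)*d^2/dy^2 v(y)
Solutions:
 v(y) = C1 + C2*erf(sqrt(2)*3^(3/4)*y/6)


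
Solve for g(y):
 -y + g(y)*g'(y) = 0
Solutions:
 g(y) = -sqrt(C1 + y^2)
 g(y) = sqrt(C1 + y^2)


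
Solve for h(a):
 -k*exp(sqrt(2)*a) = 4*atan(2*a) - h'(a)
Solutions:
 h(a) = C1 + 4*a*atan(2*a) + sqrt(2)*k*exp(sqrt(2)*a)/2 - log(4*a^2 + 1)


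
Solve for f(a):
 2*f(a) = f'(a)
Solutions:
 f(a) = C1*exp(2*a)


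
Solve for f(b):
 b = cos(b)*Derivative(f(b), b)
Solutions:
 f(b) = C1 + Integral(b/cos(b), b)


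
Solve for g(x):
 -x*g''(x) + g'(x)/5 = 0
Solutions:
 g(x) = C1 + C2*x^(6/5)


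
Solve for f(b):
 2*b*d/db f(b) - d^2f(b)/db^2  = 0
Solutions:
 f(b) = C1 + C2*erfi(b)


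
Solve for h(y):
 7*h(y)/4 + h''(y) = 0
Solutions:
 h(y) = C1*sin(sqrt(7)*y/2) + C2*cos(sqrt(7)*y/2)


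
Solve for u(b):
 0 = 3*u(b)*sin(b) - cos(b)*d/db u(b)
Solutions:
 u(b) = C1/cos(b)^3


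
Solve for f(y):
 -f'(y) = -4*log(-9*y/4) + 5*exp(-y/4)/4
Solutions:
 f(y) = C1 + 4*y*log(-y) + 4*y*(-2*log(2) - 1 + 2*log(3)) + 5*exp(-y/4)


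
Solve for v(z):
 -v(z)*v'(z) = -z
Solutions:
 v(z) = -sqrt(C1 + z^2)
 v(z) = sqrt(C1 + z^2)


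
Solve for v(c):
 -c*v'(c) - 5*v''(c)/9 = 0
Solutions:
 v(c) = C1 + C2*erf(3*sqrt(10)*c/10)


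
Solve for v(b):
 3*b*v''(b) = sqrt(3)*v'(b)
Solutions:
 v(b) = C1 + C2*b^(sqrt(3)/3 + 1)


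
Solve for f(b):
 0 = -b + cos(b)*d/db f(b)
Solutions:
 f(b) = C1 + Integral(b/cos(b), b)


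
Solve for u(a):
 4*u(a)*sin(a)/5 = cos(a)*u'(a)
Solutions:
 u(a) = C1/cos(a)^(4/5)


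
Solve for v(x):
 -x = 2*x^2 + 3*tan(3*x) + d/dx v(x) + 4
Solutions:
 v(x) = C1 - 2*x^3/3 - x^2/2 - 4*x + log(cos(3*x))


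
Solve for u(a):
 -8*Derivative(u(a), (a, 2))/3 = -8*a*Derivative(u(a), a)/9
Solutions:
 u(a) = C1 + C2*erfi(sqrt(6)*a/6)


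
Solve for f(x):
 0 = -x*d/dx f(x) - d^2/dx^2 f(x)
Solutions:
 f(x) = C1 + C2*erf(sqrt(2)*x/2)


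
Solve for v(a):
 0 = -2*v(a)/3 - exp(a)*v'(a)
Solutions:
 v(a) = C1*exp(2*exp(-a)/3)


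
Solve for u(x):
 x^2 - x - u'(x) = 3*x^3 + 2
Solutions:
 u(x) = C1 - 3*x^4/4 + x^3/3 - x^2/2 - 2*x


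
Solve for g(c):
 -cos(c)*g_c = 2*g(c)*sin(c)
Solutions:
 g(c) = C1*cos(c)^2


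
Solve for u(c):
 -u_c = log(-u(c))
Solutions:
 -li(-u(c)) = C1 - c


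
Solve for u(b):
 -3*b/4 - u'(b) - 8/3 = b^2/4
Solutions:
 u(b) = C1 - b^3/12 - 3*b^2/8 - 8*b/3


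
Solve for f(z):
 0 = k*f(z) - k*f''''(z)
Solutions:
 f(z) = C1*exp(-z) + C2*exp(z) + C3*sin(z) + C4*cos(z)


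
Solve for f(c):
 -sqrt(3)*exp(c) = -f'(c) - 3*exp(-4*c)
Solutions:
 f(c) = C1 + sqrt(3)*exp(c) + 3*exp(-4*c)/4


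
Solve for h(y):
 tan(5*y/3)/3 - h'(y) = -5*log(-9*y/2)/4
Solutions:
 h(y) = C1 + 5*y*log(-y)/4 - 5*y/4 - 5*y*log(2)/4 + 5*y*log(3)/2 - log(cos(5*y/3))/5


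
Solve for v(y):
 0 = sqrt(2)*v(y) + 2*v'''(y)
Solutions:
 v(y) = C3*exp(-2^(5/6)*y/2) + (C1*sin(2^(5/6)*sqrt(3)*y/4) + C2*cos(2^(5/6)*sqrt(3)*y/4))*exp(2^(5/6)*y/4)


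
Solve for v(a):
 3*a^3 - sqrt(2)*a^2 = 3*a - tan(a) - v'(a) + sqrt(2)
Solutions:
 v(a) = C1 - 3*a^4/4 + sqrt(2)*a^3/3 + 3*a^2/2 + sqrt(2)*a + log(cos(a))


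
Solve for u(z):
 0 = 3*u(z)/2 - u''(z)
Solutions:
 u(z) = C1*exp(-sqrt(6)*z/2) + C2*exp(sqrt(6)*z/2)


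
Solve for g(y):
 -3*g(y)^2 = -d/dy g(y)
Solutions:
 g(y) = -1/(C1 + 3*y)


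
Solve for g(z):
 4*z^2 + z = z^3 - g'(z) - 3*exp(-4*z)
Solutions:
 g(z) = C1 + z^4/4 - 4*z^3/3 - z^2/2 + 3*exp(-4*z)/4


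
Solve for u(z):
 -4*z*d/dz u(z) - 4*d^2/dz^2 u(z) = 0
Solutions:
 u(z) = C1 + C2*erf(sqrt(2)*z/2)
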